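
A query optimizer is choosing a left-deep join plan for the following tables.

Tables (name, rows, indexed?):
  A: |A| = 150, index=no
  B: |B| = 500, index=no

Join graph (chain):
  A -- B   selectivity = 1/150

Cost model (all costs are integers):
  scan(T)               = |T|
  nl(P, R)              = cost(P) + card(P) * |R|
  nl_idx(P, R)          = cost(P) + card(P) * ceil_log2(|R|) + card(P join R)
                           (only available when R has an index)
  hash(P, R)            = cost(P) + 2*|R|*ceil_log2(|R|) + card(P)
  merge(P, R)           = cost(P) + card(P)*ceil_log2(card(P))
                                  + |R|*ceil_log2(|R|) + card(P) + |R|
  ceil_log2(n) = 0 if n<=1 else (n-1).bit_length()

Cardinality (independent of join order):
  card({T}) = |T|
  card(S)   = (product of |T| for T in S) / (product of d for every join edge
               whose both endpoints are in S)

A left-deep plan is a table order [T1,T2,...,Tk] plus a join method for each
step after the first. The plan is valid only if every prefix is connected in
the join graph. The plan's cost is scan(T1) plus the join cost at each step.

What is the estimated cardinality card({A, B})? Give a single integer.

500

Tables in S: A(150), B(500)
Edges inside S: A-B(d=150)
numerator = 150 * 500 = 75000
denominator = 150 = 150
card(S) = 75000 / 150 = 500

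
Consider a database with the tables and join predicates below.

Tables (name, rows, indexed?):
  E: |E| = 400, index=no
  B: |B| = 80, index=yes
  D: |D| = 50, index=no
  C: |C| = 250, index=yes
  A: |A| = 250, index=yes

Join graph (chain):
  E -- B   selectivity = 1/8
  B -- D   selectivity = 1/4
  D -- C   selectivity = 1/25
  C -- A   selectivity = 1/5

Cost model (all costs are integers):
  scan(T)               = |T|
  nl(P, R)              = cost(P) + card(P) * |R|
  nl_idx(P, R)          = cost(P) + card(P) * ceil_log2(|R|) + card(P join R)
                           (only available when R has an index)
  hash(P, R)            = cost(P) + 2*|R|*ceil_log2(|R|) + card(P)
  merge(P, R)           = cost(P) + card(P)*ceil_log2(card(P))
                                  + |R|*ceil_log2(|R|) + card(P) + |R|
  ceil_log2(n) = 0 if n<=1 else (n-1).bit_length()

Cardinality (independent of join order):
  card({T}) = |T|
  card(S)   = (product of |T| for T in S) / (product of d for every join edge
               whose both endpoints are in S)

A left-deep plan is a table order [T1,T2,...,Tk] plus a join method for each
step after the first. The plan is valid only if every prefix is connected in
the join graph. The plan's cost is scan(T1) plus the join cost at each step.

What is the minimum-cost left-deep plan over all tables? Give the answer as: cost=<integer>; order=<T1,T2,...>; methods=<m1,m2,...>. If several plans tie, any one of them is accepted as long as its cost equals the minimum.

cost=523770; order=D,C,B,A,E; methods=nl_idx,hash,hash,hash

Selinger DP (subsets sized 1..n):
  {E}: scan cost=400, card=400
  {B}: scan cost=80, card=80
  {D}: scan cost=50, card=50
  {C}: scan cost=250, card=250
  {A}: scan cost=250, card=250
  {BE}: card=4000; try (B,hash)→1920, (E,merge)→4720, (B,merge)→5040, (B,nl_idx)→7200, (E,hash)→7360, (E,nl)→32080 …(+1); best=1920 via (B,hash)
  {BD}: card=1000; try (D,hash)→760, (B,merge)→1040, (D,merge)→1070, (B,hash)→1220, (B,nl_idx)→1400, (B,nl)→4050 …(+1); best=760 via (D,hash)
  {CD}: card=500; try (C,nl_idx)→950, (D,hash)→1100, (C,merge)→2650, (D,merge)→2850, (C,hash)→4100, (C,nl)→12550 …(+1); best=950 via (C,nl_idx)
  {AC}: card=12500; try (C,hash)→4500, (A,hash)→4500, (C,merge)→4750, (A,merge)→4750, (C,nl_idx)→14750, (A,nl_idx)→14750 …(+2); best=4500 via (C,hash)
  {BDE}: card=50000; try (D,hash)→6520, (E,hash)→8960, (E,merge)→15760, (D,merge)→54270, (D,nl)→201920, (E,nl)→400760; best=6520 via (D,hash)
  {BCD}: card=10000; try (B,hash)→2570, (C,hash)→5760, (B,merge)→6590, (C,merge)→14010, (B,nl_idx)→14450, (C,nl_idx)→18760 …(+2); best=2570 via (B,hash)
  {ACD}: card=25000; try (A,hash)→5450, (A,merge)→8200, (D,hash)→17600, (A,nl_idx)→29950, (A,nl)→125950, (D,merge)→192350 …(+1); best=5450 via (A,hash)
  {BCDE}: card=500000; try (E,hash)→19770, (C,hash)→60520, (E,merge)→156570, (C,merge)→858770, (C,nl_idx)→906520, (E,nl)→4002570 …(+1); best=19770 via (E,hash)
  {ABCD}: card=500000; try (A,hash)→16570, (B,hash)→31570, (A,merge)→154820, (B,merge)→406090, (A,nl_idx)→582570, (B,nl_idx)→680450 …(+2); best=16570 via (A,hash)
  {ABCDE}: card=25000000; try (E,hash)→523770, (A,hash)→523770, (E,merge)→10020570, (A,merge)→10022020, (A,nl_idx)→29019770, (A,nl)→125019770 …(+1); best=523770 via (E,hash)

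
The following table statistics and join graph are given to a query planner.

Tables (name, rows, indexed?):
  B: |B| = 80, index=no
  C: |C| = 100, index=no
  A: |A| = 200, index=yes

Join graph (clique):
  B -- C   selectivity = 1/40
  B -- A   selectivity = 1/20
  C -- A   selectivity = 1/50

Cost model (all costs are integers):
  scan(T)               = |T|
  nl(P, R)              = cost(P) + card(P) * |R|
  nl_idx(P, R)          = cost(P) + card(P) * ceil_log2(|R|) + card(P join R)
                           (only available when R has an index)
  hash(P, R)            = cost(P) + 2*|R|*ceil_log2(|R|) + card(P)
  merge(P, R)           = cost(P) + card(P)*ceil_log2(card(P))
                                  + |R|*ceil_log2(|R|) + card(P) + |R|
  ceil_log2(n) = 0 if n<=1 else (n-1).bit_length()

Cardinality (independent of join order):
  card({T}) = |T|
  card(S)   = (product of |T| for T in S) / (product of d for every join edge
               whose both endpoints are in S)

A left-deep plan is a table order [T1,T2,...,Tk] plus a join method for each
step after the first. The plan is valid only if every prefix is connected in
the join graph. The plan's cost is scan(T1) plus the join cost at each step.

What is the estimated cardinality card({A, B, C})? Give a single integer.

Tables in S: A(200), B(80), C(100)
Edges inside S: B-C(d=40), B-A(d=20), C-A(d=50)
numerator = 200 * 80 * 100 = 1600000
denominator = 40 * 20 * 50 = 40000
card(S) = 1600000 / 40000 = 40

40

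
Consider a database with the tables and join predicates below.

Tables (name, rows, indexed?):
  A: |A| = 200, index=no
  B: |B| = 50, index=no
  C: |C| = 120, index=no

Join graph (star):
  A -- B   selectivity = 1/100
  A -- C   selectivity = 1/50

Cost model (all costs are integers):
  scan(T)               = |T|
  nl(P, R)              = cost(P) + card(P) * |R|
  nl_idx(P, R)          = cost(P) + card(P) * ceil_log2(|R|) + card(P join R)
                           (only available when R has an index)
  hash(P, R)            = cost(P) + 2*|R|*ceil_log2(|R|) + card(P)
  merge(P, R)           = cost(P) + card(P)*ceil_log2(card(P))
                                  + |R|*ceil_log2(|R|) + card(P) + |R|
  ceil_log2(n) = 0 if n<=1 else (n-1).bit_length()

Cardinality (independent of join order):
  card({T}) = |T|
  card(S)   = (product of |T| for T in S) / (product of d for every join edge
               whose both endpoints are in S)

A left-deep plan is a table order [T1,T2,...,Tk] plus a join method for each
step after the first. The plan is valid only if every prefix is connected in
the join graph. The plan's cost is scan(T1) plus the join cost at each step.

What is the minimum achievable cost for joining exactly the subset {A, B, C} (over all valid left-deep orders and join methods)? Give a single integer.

Selinger DP over subsets of {A,B,C}:
  {A}: scan cost=200, card=200
  {B}: scan cost=50, card=50
  {C}: scan cost=120, card=120
  {AB}: card=100; try (B,hash)→1000, (A,merge)→2200, (B,merge)→2350, (A,hash)→3300, (A,nl)→10050, (B,nl)→10200; best=1000 via (B,hash)
  {AC}: card=480; try (C,hash)→2080, (A,merge)→2880, (C,merge)→2960, (A,hash)→3440, (A,nl)→24120, (C,nl)→24200; best=2080 via (C,hash)
  {ABC}: card=240; try (C,merge)→2760, (C,hash)→2780, (B,hash)→3160, (B,merge)→7230, (C,nl)→13000, (B,nl)→26080; best=2760 via (C,merge)

2760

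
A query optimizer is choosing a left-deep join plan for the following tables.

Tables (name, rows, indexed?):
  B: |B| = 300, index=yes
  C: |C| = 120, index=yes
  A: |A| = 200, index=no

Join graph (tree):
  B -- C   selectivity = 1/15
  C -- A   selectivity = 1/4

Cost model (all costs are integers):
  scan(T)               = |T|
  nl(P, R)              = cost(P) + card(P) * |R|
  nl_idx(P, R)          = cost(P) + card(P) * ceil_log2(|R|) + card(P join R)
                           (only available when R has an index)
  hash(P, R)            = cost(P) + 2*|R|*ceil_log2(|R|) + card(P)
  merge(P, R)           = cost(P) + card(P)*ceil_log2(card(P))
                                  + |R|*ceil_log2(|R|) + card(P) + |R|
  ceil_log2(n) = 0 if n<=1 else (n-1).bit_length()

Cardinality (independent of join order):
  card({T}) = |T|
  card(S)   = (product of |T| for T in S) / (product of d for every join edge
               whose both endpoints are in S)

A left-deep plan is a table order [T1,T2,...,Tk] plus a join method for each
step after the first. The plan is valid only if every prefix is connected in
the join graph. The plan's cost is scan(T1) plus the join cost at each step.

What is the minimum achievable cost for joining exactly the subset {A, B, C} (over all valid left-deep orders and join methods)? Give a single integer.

Selinger DP over subsets of {A,B,C}:
  {B}: scan cost=300, card=300
  {C}: scan cost=120, card=120
  {A}: scan cost=200, card=200
  {BC}: card=2400; try (C,hash)→2280, (B,nl_idx)→3600, (B,merge)→4080, (C,merge)→4260, (C,nl_idx)→4800, (B,hash)→5640 …(+2); best=2280 via (C,hash)
  {AC}: card=6000; try (C,hash)→2080, (A,merge)→2880, (C,merge)→2960, (A,hash)→3440, (C,nl_idx)→7600, (A,nl)→24120 …(+1); best=2080 via (C,hash)
  {ABC}: card=120000; try (A,hash)→7880, (B,hash)→13480, (A,merge)→35280, (B,merge)→89080, (B,nl_idx)→176080, (A,nl)→482280 …(+1); best=7880 via (A,hash)

7880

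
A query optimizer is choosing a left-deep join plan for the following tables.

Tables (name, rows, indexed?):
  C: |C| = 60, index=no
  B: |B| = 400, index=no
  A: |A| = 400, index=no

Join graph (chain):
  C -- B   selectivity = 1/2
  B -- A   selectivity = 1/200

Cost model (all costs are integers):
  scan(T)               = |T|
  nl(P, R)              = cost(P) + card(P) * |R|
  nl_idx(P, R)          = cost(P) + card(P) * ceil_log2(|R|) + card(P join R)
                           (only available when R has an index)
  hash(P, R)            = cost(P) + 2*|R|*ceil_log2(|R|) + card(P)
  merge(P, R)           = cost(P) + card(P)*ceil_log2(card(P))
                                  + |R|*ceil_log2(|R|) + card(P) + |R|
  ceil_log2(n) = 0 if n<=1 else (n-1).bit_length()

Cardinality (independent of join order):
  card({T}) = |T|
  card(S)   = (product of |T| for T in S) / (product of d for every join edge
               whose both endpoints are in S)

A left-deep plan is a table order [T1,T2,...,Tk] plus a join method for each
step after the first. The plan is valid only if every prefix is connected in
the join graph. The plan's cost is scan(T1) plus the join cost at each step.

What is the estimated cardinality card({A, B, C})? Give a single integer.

Tables in S: A(400), B(400), C(60)
Edges inside S: C-B(d=2), B-A(d=200)
numerator = 400 * 400 * 60 = 9600000
denominator = 2 * 200 = 400
card(S) = 9600000 / 400 = 24000

24000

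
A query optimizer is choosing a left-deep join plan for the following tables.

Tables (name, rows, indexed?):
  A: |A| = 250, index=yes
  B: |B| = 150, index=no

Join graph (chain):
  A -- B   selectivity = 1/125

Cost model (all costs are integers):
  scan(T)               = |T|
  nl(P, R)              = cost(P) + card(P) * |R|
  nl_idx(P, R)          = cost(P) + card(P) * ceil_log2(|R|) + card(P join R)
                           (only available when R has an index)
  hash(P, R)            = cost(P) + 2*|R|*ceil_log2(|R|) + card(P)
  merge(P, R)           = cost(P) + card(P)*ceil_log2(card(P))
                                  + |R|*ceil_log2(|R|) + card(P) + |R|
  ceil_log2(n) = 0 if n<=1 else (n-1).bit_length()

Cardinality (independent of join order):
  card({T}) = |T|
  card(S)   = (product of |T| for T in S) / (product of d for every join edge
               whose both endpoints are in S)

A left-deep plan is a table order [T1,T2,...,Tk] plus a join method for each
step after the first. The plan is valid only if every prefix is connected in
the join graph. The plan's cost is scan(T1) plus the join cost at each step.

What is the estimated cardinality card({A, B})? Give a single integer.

300

Tables in S: A(250), B(150)
Edges inside S: A-B(d=125)
numerator = 250 * 150 = 37500
denominator = 125 = 125
card(S) = 37500 / 125 = 300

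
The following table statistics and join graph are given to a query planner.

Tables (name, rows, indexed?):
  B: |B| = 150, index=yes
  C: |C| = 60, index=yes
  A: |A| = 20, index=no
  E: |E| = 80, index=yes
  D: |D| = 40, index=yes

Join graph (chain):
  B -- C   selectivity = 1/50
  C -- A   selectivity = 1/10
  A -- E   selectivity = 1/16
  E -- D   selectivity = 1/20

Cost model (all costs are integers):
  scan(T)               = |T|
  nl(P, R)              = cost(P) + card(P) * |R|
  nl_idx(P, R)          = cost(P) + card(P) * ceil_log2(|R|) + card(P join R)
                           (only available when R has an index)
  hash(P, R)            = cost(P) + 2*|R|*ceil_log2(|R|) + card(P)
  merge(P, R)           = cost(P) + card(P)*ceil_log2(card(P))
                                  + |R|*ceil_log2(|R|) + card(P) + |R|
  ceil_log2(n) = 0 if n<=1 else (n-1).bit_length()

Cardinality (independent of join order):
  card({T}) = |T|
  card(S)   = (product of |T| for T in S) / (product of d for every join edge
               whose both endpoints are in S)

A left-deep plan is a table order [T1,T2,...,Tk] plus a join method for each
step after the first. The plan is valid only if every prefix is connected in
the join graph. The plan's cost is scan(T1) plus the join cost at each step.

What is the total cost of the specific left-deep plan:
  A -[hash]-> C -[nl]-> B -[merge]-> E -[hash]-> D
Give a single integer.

25280

step 1: scan A: cost=20, card=20
step 2: join C via hash
    card(P join C) = 20*60/(10) = 120
    cost = 20 + 2*60*6 + 20 = 760
step 3: join B via nl
    card(P join B) = 120*150/(50) = 360
    cost = 760 + 120*150 = 18760
step 4: join E via merge
    card(P join E) = 360*80/(16) = 1800
    cost = 18760 + 360*9 + 80*7 + 360 + 80 = 23000
step 5: join D via hash
    card(P join D) = 1800*40/(20) = 3600
    cost = 23000 + 2*40*6 + 1800 = 25280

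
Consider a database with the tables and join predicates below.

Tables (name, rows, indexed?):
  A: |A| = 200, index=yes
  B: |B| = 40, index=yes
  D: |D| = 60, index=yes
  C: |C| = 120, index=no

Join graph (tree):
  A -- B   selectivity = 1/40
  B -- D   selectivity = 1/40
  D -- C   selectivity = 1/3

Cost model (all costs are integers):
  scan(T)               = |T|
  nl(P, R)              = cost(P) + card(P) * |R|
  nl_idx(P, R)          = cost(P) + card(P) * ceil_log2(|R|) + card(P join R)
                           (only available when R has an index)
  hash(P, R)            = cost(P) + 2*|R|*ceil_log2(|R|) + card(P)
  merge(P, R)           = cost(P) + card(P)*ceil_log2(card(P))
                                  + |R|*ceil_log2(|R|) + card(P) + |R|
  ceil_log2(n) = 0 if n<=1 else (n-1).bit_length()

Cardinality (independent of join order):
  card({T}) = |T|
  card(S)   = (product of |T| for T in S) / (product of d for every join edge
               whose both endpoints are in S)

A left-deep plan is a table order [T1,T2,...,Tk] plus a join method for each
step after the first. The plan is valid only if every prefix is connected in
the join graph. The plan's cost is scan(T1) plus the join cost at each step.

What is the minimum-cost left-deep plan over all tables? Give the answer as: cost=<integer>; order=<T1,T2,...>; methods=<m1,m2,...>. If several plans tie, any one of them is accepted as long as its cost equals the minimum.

cost=3100; order=B,D,A,C; methods=nl_idx,nl_idx,hash

Selinger DP (subsets sized 1..n):
  {A}: scan cost=200, card=200
  {B}: scan cost=40, card=40
  {D}: scan cost=60, card=60
  {C}: scan cost=120, card=120
  {AB}: card=200; try (A,nl_idx)→560, (B,hash)→880, (B,nl_idx)→1600, (A,merge)→2120, (B,merge)→2280, (A,hash)→3280 …(+2); best=560 via (A,nl_idx)
  {BD}: card=60; try (D,nl_idx)→340, (B,nl_idx)→480, (B,hash)→600, (D,merge)→740, (B,merge)→760, (D,hash)→800 …(+2); best=340 via (D,nl_idx)
  {CD}: card=2400; try (D,hash)→960, (C,merge)→1440, (D,merge)→1500, (C,hash)→1800, (D,nl_idx)→3240, (C,nl)→7260 …(+1); best=960 via (D,hash)
  {ABD}: card=300; try (A,nl_idx)→1120, (D,hash)→1480, (D,nl_idx)→2060, (A,merge)→2560, (D,merge)→2780, (A,hash)→3600 …(+2); best=1120 via (A,nl_idx)
  {BCD}: card=2400; try (C,merge)→1720, (C,hash)→2080, (B,hash)→3840, (C,nl)→7540, (B,nl_idx)→17760, (B,merge)→32440 …(+1); best=1720 via (C,merge)
  {ABCD}: card=12000; try (C,hash)→3100, (C,merge)→5080, (A,hash)→7320, (A,nl_idx)→32920, (A,merge)→34720, (C,nl)→37120 …(+1); best=3100 via (C,hash)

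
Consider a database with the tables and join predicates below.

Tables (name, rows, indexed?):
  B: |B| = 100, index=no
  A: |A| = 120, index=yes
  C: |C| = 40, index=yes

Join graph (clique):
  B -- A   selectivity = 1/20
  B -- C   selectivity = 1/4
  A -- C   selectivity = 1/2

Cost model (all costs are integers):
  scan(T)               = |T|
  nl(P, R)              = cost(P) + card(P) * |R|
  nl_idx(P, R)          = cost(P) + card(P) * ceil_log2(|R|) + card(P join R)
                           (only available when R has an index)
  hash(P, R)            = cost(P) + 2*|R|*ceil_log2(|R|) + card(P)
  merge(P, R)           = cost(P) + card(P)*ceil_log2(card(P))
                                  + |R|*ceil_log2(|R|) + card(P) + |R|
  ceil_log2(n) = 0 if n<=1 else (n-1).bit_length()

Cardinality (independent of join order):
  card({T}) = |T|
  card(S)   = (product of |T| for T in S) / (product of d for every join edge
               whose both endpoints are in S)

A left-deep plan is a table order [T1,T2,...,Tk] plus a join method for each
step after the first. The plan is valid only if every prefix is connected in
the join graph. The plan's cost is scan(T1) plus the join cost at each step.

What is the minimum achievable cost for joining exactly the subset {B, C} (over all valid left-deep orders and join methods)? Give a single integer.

680

Selinger DP over subsets of {B,C}:
  {B}: scan cost=100, card=100
  {C}: scan cost=40, card=40
  {BC}: card=1000; try (C,hash)→680, (B,merge)→1120, (C,merge)→1180, (B,hash)→1480, (C,nl_idx)→1700, (B,nl)→4040 …(+1); best=680 via (C,hash)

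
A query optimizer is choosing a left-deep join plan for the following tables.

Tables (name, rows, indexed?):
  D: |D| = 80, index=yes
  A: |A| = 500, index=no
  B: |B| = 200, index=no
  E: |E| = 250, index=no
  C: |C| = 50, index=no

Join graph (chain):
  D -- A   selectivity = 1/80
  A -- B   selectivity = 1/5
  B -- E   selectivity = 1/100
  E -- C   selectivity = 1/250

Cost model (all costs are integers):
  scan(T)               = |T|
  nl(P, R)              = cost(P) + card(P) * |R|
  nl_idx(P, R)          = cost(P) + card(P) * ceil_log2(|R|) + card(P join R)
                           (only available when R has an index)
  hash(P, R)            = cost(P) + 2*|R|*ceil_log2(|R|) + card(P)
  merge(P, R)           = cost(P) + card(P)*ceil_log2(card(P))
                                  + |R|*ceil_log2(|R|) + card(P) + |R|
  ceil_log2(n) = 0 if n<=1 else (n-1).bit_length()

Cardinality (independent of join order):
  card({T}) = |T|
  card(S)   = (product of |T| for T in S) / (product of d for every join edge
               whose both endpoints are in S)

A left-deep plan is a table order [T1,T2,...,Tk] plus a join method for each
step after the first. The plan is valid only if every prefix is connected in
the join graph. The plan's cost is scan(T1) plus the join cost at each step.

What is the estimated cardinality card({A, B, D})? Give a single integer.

Tables in S: A(500), B(200), D(80)
Edges inside S: D-A(d=80), A-B(d=5)
numerator = 500 * 200 * 80 = 8000000
denominator = 80 * 5 = 400
card(S) = 8000000 / 400 = 20000

20000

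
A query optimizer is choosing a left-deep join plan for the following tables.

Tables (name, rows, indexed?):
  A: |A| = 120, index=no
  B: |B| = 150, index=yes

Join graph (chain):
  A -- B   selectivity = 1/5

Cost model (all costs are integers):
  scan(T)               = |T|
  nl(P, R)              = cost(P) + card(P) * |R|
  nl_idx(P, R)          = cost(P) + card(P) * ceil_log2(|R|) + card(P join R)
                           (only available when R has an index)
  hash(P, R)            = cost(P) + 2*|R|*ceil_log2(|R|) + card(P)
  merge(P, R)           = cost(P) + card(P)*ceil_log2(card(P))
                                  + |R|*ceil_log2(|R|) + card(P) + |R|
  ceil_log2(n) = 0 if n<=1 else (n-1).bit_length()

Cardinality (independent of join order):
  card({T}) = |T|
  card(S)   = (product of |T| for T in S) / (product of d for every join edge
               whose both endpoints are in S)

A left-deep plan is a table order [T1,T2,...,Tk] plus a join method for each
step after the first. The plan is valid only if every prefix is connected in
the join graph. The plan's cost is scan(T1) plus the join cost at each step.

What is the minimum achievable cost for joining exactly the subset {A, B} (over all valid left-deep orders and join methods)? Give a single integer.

1980

Selinger DP over subsets of {A,B}:
  {A}: scan cost=120, card=120
  {B}: scan cost=150, card=150
  {AB}: card=3600; try (A,hash)→1980, (B,merge)→2430, (A,merge)→2460, (B,hash)→2640, (B,nl_idx)→4680, (B,nl)→18120 …(+1); best=1980 via (A,hash)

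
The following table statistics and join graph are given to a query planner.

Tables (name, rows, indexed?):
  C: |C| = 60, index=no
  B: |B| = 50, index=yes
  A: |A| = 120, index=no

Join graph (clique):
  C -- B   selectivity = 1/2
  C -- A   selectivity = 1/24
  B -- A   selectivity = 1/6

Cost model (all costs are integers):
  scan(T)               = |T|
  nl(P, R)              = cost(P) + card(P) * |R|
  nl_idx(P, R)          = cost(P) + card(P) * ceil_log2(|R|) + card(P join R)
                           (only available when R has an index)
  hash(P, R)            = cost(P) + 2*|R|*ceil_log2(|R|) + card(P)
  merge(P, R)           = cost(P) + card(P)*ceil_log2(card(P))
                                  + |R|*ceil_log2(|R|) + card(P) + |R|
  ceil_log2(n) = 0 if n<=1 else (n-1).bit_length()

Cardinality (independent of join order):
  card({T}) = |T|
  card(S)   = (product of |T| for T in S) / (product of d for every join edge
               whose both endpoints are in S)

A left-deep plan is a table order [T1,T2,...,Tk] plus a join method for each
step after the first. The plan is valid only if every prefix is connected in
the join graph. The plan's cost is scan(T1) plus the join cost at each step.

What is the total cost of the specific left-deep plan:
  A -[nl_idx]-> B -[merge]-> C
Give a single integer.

step 1: scan A: cost=120, card=120
step 2: join B via nl_idx
    card(P join B) = 120*50/(6) = 1000
    cost = 120 + 120*6 + 1000 = 1840
step 3: join C via merge
    card(P join C) = 1000*60/(2*24) = 1250
    cost = 1840 + 1000*10 + 60*6 + 1000 + 60 = 13260

13260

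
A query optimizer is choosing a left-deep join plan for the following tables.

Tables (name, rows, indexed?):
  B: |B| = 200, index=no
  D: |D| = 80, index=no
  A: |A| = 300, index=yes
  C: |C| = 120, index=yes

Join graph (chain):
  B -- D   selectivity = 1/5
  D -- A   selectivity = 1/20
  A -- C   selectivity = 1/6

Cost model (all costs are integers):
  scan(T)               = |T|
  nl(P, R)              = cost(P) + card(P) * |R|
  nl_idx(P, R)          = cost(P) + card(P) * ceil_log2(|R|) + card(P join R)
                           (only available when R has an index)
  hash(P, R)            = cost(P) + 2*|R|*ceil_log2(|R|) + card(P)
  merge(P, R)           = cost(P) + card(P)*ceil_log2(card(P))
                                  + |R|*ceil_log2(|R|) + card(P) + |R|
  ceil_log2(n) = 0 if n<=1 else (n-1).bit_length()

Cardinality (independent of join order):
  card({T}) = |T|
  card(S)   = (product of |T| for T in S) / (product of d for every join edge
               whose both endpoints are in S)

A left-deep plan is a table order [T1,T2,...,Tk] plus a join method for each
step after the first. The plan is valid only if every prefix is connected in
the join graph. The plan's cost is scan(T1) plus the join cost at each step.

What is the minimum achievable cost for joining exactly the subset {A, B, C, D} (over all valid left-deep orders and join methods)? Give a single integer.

Selinger DP over subsets of {A,B,C,D}:
  {B}: scan cost=200, card=200
  {D}: scan cost=80, card=80
  {A}: scan cost=300, card=300
  {C}: scan cost=120, card=120
  {BD}: card=3200; try (D,hash)→1520, (B,merge)→2520, (D,merge)→2640, (B,hash)→3360, (B,nl)→16080, (D,nl)→16200; best=1520 via (D,hash)
  {AD}: card=1200; try (D,hash)→1720, (A,nl_idx)→2000, (A,merge)→3720, (D,merge)→3940, (A,hash)→5560, (A,nl)→24080 …(+1); best=1720 via (D,hash)
  {AC}: card=6000; try (C,hash)→2280, (A,merge)→4080, (C,merge)→4260, (A,hash)→5640, (A,nl_idx)→7200, (C,nl_idx)→8400 …(+2); best=2280 via (C,hash)
  {ABD}: card=48000; try (B,hash)→6120, (A,hash)→10120, (B,merge)→17920, (A,merge)→46120, (A,nl_idx)→78320, (B,nl)→241720 …(+1); best=6120 via (B,hash)
  {ACD}: card=24000; try (C,hash)→4600, (D,hash)→9400, (C,merge)→17080, (C,nl_idx)→34120, (D,merge)→86920, (C,nl)→145720 …(+1); best=4600 via (C,hash)
  {ABCD}: card=960000; try (B,hash)→31800, (C,hash)→55800, (B,merge)→390400, (C,merge)→823080, (C,nl_idx)→1302120, (B,nl)→4804600 …(+1); best=31800 via (B,hash)

31800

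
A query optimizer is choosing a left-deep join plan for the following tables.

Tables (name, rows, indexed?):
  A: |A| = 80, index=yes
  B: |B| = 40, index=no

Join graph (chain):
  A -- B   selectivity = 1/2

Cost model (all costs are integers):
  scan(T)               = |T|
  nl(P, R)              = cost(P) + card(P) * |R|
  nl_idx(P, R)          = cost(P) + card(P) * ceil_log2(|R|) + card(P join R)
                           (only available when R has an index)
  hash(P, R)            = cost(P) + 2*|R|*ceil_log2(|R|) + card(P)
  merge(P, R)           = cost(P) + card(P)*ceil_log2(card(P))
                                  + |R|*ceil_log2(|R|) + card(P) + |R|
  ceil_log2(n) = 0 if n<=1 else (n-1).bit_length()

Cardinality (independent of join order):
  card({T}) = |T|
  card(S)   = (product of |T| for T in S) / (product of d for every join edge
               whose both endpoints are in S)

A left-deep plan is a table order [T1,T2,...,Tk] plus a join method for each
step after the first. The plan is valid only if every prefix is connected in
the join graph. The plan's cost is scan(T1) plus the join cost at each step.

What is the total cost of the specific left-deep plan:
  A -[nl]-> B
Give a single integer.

3280

step 1: scan A: cost=80, card=80
step 2: join B via nl
    card(P join B) = 80*40/(2) = 1600
    cost = 80 + 80*40 = 3280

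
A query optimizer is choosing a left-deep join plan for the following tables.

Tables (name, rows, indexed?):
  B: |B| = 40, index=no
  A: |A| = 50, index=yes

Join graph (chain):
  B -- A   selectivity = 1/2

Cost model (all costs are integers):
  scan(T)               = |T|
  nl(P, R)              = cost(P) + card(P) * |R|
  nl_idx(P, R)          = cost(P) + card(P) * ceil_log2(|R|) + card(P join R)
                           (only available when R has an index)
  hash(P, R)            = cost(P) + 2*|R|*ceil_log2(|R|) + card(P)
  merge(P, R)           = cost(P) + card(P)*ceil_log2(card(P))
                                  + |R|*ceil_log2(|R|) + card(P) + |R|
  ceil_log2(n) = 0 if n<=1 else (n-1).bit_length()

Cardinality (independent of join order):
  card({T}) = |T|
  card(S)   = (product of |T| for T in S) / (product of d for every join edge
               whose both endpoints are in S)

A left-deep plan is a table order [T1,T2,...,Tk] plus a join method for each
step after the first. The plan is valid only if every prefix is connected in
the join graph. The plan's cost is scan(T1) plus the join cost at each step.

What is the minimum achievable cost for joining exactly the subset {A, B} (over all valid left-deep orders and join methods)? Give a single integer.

580

Selinger DP over subsets of {A,B}:
  {B}: scan cost=40, card=40
  {A}: scan cost=50, card=50
  {AB}: card=1000; try (B,hash)→580, (A,merge)→670, (B,merge)→680, (A,hash)→680, (A,nl_idx)→1280, (A,nl)→2040 …(+1); best=580 via (B,hash)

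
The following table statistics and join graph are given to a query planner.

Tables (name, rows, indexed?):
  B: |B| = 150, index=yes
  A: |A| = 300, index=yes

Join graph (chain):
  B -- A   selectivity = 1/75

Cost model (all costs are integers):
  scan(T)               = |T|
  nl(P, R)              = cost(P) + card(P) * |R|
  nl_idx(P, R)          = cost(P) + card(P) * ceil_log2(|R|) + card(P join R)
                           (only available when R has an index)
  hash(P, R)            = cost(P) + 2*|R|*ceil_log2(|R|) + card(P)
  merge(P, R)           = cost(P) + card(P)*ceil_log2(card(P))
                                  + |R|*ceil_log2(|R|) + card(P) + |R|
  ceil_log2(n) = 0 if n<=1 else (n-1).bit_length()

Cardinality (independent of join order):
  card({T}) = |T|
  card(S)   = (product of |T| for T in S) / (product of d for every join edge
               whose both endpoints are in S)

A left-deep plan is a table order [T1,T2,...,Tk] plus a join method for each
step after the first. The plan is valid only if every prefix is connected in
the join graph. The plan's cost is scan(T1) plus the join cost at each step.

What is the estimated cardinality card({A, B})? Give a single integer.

Tables in S: A(300), B(150)
Edges inside S: B-A(d=75)
numerator = 300 * 150 = 45000
denominator = 75 = 75
card(S) = 45000 / 75 = 600

600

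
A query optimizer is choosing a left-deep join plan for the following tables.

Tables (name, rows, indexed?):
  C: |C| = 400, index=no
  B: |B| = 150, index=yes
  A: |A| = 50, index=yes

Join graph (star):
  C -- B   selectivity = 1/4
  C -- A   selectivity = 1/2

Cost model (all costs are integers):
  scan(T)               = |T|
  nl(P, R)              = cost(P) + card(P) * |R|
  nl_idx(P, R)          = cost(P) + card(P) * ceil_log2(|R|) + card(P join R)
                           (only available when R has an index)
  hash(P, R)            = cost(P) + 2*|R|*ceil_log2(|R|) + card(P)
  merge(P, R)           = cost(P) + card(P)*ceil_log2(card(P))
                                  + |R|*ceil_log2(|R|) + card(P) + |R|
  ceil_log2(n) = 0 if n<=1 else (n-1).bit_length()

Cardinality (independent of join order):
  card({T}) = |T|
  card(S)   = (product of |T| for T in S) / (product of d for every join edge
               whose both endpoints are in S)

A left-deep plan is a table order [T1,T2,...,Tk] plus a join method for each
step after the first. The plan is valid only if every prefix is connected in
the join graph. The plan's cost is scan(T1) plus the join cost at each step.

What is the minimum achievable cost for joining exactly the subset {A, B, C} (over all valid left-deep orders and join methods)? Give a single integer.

13800

Selinger DP over subsets of {A,B,C}:
  {C}: scan cost=400, card=400
  {B}: scan cost=150, card=150
  {A}: scan cost=50, card=50
  {BC}: card=15000; try (B,hash)→3200, (C,merge)→5500, (B,merge)→5750, (C,hash)→7500, (B,nl_idx)→18600, (C,nl)→60150 …(+1); best=3200 via (B,hash)
  {AC}: card=10000; try (A,hash)→1400, (C,merge)→4400, (A,merge)→4750, (C,hash)→7300, (A,nl_idx)→12800, (C,nl)→20050 …(+1); best=1400 via (A,hash)
  {ABC}: card=375000; try (B,hash)→13800, (A,hash)→18800, (B,merge)→152750, (A,merge)→228550, (B,nl_idx)→456400, (A,nl_idx)→468200 …(+2); best=13800 via (B,hash)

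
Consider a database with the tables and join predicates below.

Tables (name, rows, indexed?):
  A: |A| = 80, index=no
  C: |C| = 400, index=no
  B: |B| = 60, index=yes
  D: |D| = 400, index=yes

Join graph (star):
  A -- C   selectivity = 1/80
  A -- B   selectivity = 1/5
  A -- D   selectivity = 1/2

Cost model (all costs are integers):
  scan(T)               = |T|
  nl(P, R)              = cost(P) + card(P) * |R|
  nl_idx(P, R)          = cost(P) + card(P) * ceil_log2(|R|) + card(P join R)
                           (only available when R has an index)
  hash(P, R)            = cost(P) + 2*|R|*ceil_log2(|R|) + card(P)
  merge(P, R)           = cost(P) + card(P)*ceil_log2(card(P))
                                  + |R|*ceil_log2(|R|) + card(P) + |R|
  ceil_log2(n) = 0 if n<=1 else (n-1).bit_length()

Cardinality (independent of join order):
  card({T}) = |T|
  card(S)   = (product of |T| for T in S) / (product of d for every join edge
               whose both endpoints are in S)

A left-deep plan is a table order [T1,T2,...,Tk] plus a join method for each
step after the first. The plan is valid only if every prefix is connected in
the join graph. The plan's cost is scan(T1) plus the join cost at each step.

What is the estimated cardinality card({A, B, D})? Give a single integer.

192000

Tables in S: A(80), B(60), D(400)
Edges inside S: A-B(d=5), A-D(d=2)
numerator = 80 * 60 * 400 = 1920000
denominator = 5 * 2 = 10
card(S) = 1920000 / 10 = 192000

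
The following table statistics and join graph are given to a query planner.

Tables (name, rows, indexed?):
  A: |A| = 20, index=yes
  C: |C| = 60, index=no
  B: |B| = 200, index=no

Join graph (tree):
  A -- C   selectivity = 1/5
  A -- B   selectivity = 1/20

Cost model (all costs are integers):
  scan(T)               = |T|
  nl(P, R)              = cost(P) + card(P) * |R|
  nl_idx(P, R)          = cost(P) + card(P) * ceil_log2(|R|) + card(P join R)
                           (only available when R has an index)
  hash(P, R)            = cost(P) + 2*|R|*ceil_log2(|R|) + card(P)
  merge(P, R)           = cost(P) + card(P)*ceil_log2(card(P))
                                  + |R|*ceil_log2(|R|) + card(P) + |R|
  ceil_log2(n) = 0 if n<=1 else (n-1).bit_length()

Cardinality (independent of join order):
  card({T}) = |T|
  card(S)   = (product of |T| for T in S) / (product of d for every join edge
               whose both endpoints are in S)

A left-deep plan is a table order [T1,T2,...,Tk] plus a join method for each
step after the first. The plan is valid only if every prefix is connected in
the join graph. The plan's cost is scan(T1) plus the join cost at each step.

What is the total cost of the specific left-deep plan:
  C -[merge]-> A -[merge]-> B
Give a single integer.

4560

step 1: scan C: cost=60, card=60
step 2: join A via merge
    card(P join A) = 60*20/(5) = 240
    cost = 60 + 60*6 + 20*5 + 60 + 20 = 600
step 3: join B via merge
    card(P join B) = 240*200/(20) = 2400
    cost = 600 + 240*8 + 200*8 + 240 + 200 = 4560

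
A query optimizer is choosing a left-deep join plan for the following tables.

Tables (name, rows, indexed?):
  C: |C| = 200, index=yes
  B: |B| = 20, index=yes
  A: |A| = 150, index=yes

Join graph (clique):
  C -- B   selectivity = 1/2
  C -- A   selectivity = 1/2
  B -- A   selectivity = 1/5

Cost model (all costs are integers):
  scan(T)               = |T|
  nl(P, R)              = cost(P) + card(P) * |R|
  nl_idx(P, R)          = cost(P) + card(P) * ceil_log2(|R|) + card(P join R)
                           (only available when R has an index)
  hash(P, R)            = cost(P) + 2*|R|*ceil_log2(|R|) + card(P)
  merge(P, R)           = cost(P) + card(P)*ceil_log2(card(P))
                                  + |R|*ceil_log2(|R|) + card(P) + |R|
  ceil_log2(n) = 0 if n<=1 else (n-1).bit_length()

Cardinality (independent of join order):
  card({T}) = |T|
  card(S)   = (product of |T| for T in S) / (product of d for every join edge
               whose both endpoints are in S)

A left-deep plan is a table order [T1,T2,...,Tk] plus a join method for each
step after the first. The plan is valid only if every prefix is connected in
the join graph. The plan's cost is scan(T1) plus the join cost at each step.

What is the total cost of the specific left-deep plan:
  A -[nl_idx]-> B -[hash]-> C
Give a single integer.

step 1: scan A: cost=150, card=150
step 2: join B via nl_idx
    card(P join B) = 150*20/(5) = 600
    cost = 150 + 150*5 + 600 = 1500
step 3: join C via hash
    card(P join C) = 600*200/(2*2) = 30000
    cost = 1500 + 2*200*8 + 600 = 5300

5300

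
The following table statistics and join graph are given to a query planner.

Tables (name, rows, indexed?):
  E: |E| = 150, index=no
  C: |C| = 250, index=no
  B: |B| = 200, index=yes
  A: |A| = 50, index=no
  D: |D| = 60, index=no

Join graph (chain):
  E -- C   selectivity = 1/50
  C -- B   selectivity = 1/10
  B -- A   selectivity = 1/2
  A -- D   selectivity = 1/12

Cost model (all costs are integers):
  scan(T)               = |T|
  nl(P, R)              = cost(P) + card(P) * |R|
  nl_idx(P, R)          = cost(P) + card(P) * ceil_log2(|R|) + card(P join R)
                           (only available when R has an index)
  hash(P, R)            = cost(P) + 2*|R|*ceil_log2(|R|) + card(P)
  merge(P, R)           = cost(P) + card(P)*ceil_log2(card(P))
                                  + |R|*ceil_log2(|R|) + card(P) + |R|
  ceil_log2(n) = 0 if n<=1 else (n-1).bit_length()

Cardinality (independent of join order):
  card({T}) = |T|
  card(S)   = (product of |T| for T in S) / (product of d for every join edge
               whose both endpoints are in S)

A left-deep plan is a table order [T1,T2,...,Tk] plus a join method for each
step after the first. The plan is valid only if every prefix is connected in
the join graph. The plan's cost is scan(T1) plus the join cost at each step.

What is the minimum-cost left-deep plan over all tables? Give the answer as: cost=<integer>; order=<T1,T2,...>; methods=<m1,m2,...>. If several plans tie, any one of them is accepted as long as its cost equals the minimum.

Selinger DP (subsets sized 1..n):
  {E}: scan cost=150, card=150
  {C}: scan cost=250, card=250
  {B}: scan cost=200, card=200
  {A}: scan cost=50, card=50
  {D}: scan cost=60, card=60
  {CE}: card=750; try (E,hash)→2900, (C,merge)→3750, (E,merge)→3850, (C,hash)→4300, (C,nl)→37650, (E,nl)→37750; best=2900 via (E,hash)
  {BC}: card=5000; try (B,hash)→3700, (C,merge)→4250, (B,merge)→4300, (C,hash)→4400, (B,nl_idx)→7250, (C,nl)→50200 …(+1); best=3700 via (B,hash)
  {AB}: card=5000; try (A,hash)→1000, (B,merge)→2200, (A,merge)→2350, (B,hash)→3300, (B,nl_idx)→5450, (B,nl)→10050 …(+1); best=1000 via (A,hash)
  {AD}: card=250; try (A,hash)→720, (D,hash)→820, (D,merge)→820, (A,merge)→830, (D,nl)→3050, (A,nl)→3060; best=720 via (A,hash)
  {BCE}: card=15000; try (B,hash)→6850, (E,hash)→11100, (B,merge)→12950, (B,nl_idx)→23900, (E,merge)→75050, (B,nl)→152900 …(+1); best=6850 via (B,hash)
  {ABC}: card=125000; try (A,hash)→9300, (C,hash)→10000, (C,merge)→73250, (A,merge)→74050, (A,nl)→253700, (C,nl)→1251000; best=9300 via (A,hash)
  {ABD}: card=25000; try (B,hash)→4170, (B,merge)→4770, (D,hash)→6720, (B,nl_idx)→27720, (B,nl)→50720, (D,merge)→71420 …(+1); best=4170 via (B,hash)
  {ABCE}: card=375000; try (A,hash)→22450, (E,hash)→136700, (A,merge)→232200, (A,nl)→756850, (E,merge)→2260650, (E,nl)→18759300; best=22450 via (A,hash)
  {ABCD}: card=625000; try (C,hash)→33170, (D,hash)→135020, (C,merge)→406420, (D,merge)→2259720, (C,nl)→6254170, (D,nl)→7509300; best=33170 via (C,hash)
  {ABCDE}: card=1875000; try (D,hash)→398170, (E,hash)→660570, (D,merge)→7522870, (E,merge)→13159520, (D,nl)→22522450, (E,nl)→93783170; best=398170 via (D,hash)

cost=398170; order=C,E,B,A,D; methods=hash,hash,hash,hash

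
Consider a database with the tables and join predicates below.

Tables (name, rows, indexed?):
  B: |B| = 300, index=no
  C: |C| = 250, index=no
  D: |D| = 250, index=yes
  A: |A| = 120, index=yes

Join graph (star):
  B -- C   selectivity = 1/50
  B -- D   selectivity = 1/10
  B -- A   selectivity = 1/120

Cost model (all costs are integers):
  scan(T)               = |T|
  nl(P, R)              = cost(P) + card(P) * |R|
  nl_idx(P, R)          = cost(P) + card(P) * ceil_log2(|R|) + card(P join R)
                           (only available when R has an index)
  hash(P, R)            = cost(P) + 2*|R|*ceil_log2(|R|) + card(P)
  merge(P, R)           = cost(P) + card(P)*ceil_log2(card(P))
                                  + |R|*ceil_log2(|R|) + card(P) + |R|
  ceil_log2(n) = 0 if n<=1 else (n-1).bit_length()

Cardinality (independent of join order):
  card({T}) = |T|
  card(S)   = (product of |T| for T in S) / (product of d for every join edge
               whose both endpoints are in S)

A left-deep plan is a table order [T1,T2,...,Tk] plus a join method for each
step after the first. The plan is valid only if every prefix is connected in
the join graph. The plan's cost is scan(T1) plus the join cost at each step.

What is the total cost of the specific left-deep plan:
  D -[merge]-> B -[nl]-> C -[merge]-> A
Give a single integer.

step 1: scan D: cost=250, card=250
step 2: join B via merge
    card(P join B) = 250*300/(10) = 7500
    cost = 250 + 250*8 + 300*9 + 250 + 300 = 5500
step 3: join C via nl
    card(P join C) = 7500*250/(50) = 37500
    cost = 5500 + 7500*250 = 1880500
step 4: join A via merge
    card(P join A) = 37500*120/(120) = 37500
    cost = 1880500 + 37500*16 + 120*7 + 37500 + 120 = 2518960

2518960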